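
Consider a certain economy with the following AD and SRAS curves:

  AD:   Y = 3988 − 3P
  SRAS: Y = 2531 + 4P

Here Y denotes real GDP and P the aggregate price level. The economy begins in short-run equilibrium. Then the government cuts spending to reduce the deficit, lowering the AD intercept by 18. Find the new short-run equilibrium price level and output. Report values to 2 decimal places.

This is a negative demand shock: AD shifts left.
New AD: Y = 3970 − 3P.
Set AD = SRAS: 3970 − 3P = 2531 + 4P, so 1439 = 7P and P = 205.57.
Substituting into AD, Y = 3353.29.

P = 205.57, Y = 3353.29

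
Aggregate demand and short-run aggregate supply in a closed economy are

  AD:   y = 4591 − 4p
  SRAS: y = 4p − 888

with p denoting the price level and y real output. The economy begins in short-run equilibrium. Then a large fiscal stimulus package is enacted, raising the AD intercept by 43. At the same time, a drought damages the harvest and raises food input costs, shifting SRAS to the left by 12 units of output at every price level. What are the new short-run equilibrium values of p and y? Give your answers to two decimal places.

After both shocks: AD is y = 4634 − 4p and SRAS is y = 4p − 900.
Setting them equal: 5534 = 8p, so p = 691.75.
Substituting into AD, y = 1867.00.

p = 691.75, y = 1867.00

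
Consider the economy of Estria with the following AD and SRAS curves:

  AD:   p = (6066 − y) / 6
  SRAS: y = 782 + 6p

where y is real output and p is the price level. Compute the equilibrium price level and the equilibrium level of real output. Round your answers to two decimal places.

p = 440.33, y = 3424.00

Rearrange AD to y = 6066 − 6p.
Set AD = SRAS: 6066 − 6p = 782 + 6p, so 5284 = 12p and p = 440.33.
Substituting into AD, y = 6066 − 6p = 3424.00.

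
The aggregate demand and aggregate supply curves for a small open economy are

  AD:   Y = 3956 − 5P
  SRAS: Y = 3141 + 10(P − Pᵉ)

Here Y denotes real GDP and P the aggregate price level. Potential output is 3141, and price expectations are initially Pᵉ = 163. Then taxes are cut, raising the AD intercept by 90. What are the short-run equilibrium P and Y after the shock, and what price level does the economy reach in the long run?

Short run: P = 169, Y = 3201. Long run: P = 181.

AD shifts right: new AD is Y = 4046 − 5P. With Pᵉ = 163, SRAS is Y = 1511 + 10P.
Short run: 4046 − 5P = 1511 + 10P gives 2535 = 15P, so P = 169 and Y = 4046 − 5·169 = 3201.
Y = 3201 is above potential 3141; expectations adjust and SRAS shifts left until Y = 3141.
Long run: on the new AD curve, 3141 = 4046 − 5P gives P = 181.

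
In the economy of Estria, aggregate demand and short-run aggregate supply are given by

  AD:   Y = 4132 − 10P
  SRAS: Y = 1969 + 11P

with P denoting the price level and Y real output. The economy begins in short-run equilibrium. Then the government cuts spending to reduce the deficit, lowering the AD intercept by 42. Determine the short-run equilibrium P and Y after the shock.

This is a negative demand shock: AD shifts left.
New AD: Y = 4090 − 10P.
Set AD = SRAS: 4090 − 10P = 1969 + 11P, so 2121 = 21P and P = 101.
Y = 4090 − 10·101 = 3080.

P = 101, Y = 3080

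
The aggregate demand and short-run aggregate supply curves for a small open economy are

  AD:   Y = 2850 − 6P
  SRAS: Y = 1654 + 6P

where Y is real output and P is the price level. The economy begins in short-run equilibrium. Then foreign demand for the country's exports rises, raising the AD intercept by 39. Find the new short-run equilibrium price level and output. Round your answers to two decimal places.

P = 102.92, Y = 2271.50

This is a positive demand shock: AD shifts right.
New AD: Y = 2889 − 6P.
Set AD = SRAS: 2889 − 6P = 1654 + 6P, so 1235 = 12P and P = 102.92.
Substituting into AD, Y = 2271.50.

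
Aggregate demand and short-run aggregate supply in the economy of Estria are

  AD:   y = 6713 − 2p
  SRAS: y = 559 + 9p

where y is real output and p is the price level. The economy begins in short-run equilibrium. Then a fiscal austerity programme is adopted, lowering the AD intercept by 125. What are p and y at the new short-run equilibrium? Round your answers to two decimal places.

p = 548.09, y = 5491.82

This is a negative demand shock: AD shifts left.
New AD: y = 6588 − 2p.
Set AD = SRAS: 6588 − 2p = 559 + 9p, so 6029 = 11p and p = 548.09.
Substituting into AD, y = 5491.82.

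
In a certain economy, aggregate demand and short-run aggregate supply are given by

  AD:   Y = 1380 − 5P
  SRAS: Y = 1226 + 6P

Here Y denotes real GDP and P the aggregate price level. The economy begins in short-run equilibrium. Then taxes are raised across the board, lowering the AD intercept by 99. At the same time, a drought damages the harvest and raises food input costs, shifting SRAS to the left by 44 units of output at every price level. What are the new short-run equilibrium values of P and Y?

After both shocks: AD is Y = 1281 − 5P and SRAS is Y = 1182 + 6P.
Setting them equal: 99 = 11P, so P = 9.
Y = 1281 − 5·9 = 1236.

P = 9, Y = 1236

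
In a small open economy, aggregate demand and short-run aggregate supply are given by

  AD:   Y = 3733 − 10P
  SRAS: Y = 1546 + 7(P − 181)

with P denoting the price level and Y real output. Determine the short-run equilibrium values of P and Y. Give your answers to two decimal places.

Write SRAS as Y = 1546 + 7P − 1267 = 279 + 7P.
Set AD = SRAS: 3733 − 10P = 279 + 7P, so 3454 = 17P and P = 203.18.
Substituting into AD, Y = 3733 − 10P = 1701.24.

P = 203.18, Y = 1701.24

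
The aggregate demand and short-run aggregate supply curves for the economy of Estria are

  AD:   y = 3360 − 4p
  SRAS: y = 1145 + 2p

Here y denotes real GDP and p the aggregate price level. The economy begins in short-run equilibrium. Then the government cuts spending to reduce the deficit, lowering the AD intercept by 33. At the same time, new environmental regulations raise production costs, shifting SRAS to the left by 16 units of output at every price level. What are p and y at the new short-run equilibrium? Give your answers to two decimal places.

p = 366.33, y = 1861.67

After both shocks: AD is y = 3327 − 4p and SRAS is y = 1129 + 2p.
Setting them equal: 2198 = 6p, so p = 366.33.
Substituting into AD, y = 1861.67.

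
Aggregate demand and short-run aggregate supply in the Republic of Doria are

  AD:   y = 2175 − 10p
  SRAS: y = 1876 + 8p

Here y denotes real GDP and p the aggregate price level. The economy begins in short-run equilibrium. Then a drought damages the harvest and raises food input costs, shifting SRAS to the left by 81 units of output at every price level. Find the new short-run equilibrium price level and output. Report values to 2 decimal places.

p = 21.11, y = 1963.89

This is a negative supply shock: SRAS shifts left.
New SRAS: y = 1795 + 8p.
Set AD = SRAS: 2175 − 10p = 1795 + 8p, so 380 = 18p and p = 21.11.
Substituting into AD, y = 1963.89.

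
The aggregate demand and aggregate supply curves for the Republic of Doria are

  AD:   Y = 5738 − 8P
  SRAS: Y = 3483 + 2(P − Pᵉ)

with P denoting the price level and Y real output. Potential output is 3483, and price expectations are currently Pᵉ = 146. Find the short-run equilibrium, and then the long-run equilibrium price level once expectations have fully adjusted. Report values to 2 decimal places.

Short run: with Pᵉ = 146, SRAS is Y = 3191 + 2P. Setting AD = SRAS gives 2547 = 10P, so P = 254.70 and Y = 5738 − 8P = 3700.40.
Output 3700.40 is above potential 3483, so over time expected prices rise and SRAS shifts left until Y returns to 3483.
Long run: Y = 3483 on the AD curve gives 3483 = 5738 − 8P, so P = 281.88.

Short run: P = 254.70, Y = 3700.40. Long run: P = 281.88.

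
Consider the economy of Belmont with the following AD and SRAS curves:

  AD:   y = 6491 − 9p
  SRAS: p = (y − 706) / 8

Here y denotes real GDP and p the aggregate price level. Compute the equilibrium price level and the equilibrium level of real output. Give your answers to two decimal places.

p = 340.29, y = 3428.35

Rearrange SRAS to y = 706 + 8p.
Set AD = SRAS: 6491 − 9p = 706 + 8p, so 5785 = 17p and p = 340.29.
Substituting into AD, y = 6491 − 9p = 3428.35.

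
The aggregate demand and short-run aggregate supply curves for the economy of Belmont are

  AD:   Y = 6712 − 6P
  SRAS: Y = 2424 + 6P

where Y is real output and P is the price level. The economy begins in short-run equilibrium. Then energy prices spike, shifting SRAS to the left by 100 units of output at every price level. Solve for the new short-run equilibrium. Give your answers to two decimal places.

This is a negative supply shock: SRAS shifts left.
New SRAS: Y = 2324 + 6P.
Set AD = SRAS: 6712 − 6P = 2324 + 6P, so 4388 = 12P and P = 365.67.
Substituting into AD, Y = 4518.00.

P = 365.67, Y = 4518.00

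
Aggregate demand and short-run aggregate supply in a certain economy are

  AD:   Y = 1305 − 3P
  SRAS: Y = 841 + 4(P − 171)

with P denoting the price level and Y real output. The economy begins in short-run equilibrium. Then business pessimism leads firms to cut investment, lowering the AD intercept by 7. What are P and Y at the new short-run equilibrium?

This is a negative demand shock: AD shifts left.
New AD: Y = 1298 − 3P.
SRAS can be written Y = 157 + 4P.
Set AD = SRAS: 1298 − 3P = 157 + 4P, so 1141 = 7P and P = 163.
Y = 1298 − 3·163 = 809.

P = 163, Y = 809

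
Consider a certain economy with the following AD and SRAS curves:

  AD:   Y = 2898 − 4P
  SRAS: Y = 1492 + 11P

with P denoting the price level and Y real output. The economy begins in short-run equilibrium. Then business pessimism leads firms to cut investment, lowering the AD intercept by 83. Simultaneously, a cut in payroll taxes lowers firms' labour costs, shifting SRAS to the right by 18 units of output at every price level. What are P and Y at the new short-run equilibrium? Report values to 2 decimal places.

After both shocks: AD is Y = 2815 − 4P and SRAS is Y = 1510 + 11P.
Setting them equal: 1305 = 15P, so P = 87.00.
Substituting into AD, Y = 2467.00.

P = 87.00, Y = 2467.00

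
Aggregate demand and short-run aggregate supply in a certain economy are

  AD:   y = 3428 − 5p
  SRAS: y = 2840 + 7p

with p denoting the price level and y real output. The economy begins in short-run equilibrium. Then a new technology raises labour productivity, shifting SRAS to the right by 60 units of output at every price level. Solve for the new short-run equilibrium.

This is a positive supply shock: SRAS shifts right.
New SRAS: y = 2900 + 7p.
Set AD = SRAS: 3428 − 5p = 2900 + 7p, so 528 = 12p and p = 44.
y = 3428 − 5·44 = 3208.

p = 44, y = 3208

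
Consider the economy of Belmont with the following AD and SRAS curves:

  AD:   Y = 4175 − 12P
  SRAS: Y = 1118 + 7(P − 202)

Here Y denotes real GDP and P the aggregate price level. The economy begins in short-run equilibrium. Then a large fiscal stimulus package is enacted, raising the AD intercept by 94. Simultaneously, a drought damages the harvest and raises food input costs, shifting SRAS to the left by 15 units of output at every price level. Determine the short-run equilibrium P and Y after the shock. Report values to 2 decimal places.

After both shocks: AD is Y = 4269 − 12P and SRAS is Y = 7P − 311.
Setting them equal: 4580 = 19P, so P = 241.05.
Substituting into AD, Y = 1376.37.

P = 241.05, Y = 1376.37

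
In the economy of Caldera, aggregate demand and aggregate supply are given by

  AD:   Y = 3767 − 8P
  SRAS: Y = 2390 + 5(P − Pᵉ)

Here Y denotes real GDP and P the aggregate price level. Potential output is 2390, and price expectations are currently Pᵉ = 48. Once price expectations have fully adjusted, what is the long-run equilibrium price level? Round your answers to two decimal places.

Long-run P = 172.13

Short run: with Pᵉ = 48, SRAS is Y = 2150 + 5P. Setting AD = SRAS gives 1617 = 13P, so P = 124.38 and Y = 3767 − 8P = 2771.92.
Output 2771.92 is above potential 2390, so over time expected prices rise and SRAS shifts left until Y returns to 2390.
Long run: Y = 2390 on the AD curve gives 2390 = 3767 − 8P, so P = 172.13.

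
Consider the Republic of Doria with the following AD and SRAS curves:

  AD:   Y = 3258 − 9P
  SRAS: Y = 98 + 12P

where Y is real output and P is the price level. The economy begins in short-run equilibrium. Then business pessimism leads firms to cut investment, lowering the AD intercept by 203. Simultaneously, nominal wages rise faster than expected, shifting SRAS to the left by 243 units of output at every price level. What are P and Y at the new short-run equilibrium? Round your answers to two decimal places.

After both shocks: AD is Y = 3055 − 9P and SRAS is Y = 12P − 145.
Setting them equal: 3200 = 21P, so P = 152.38.
Substituting into AD, Y = 1683.57.

P = 152.38, Y = 1683.57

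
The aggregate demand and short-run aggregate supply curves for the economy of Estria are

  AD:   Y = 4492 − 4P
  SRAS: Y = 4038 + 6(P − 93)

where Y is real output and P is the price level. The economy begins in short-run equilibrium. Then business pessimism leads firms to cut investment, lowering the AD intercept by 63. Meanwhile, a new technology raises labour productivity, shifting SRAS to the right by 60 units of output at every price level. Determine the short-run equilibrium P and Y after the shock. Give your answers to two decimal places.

P = 88.90, Y = 4073.40

After both shocks: AD is Y = 4429 − 4P and SRAS is Y = 3540 + 6P.
Setting them equal: 889 = 10P, so P = 88.90.
Substituting into AD, Y = 4073.40.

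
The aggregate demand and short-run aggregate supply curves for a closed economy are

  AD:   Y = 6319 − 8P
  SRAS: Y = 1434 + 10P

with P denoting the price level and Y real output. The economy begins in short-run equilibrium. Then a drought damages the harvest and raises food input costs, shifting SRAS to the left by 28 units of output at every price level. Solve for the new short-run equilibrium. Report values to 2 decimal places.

P = 272.94, Y = 4135.44

This is a negative supply shock: SRAS shifts left.
New SRAS: Y = 1406 + 10P.
Set AD = SRAS: 6319 − 8P = 1406 + 10P, so 4913 = 18P and P = 272.94.
Substituting into AD, Y = 4135.44.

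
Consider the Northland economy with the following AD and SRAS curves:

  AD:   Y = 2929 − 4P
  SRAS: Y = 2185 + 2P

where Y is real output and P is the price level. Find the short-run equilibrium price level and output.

Set AD = SRAS: 2929 − 4P = 2185 + 2P, so 744 = 6P and P = 124.
Then Y = 2929 − 4·124 = 2433.

P = 124, Y = 2433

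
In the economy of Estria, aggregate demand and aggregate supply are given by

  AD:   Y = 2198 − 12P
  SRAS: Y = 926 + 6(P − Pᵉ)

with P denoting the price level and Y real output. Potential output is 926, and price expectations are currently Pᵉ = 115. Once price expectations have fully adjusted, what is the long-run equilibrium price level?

Long-run P = 106

Short run: with Pᵉ = 115, SRAS is Y = 236 + 6P. Setting AD = SRAS gives 1962 = 18P, so P = 109 and Y = 2198 − 12·109 = 890.
Output 890 is below potential 926, so over time expected prices fall and SRAS shifts right until Y returns to 926.
Long run: Y = 926 on the AD curve gives 926 = 2198 − 12P, so P = 106.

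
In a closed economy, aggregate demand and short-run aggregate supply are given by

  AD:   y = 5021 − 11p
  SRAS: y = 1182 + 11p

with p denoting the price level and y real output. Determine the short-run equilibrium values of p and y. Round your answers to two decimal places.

p = 174.50, y = 3101.50

Set AD = SRAS: 5021 − 11p = 1182 + 11p, so 3839 = 22p and p = 174.50.
Substituting into AD, y = 5021 − 11p = 3101.50.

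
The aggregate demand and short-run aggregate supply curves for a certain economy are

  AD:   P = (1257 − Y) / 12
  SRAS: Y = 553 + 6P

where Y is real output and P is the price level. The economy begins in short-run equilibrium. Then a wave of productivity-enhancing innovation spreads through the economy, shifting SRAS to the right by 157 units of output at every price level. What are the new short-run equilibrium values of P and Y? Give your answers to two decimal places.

P = 30.39, Y = 892.33

This is a positive supply shock: SRAS shifts right.
New SRAS: Y = 710 + 6P.
Set AD = SRAS: 1257 − 12P = 710 + 6P, so 547 = 18P and P = 30.39.
Substituting into AD, Y = 892.33.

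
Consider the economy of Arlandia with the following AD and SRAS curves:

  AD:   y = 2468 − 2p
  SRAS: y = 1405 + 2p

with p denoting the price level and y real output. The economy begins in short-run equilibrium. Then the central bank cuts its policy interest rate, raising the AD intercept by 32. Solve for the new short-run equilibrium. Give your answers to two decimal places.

p = 273.75, y = 1952.50

This is a positive demand shock: AD shifts right.
New AD: y = 2500 − 2p.
Set AD = SRAS: 2500 − 2p = 1405 + 2p, so 1095 = 4p and p = 273.75.
Substituting into AD, y = 1952.50.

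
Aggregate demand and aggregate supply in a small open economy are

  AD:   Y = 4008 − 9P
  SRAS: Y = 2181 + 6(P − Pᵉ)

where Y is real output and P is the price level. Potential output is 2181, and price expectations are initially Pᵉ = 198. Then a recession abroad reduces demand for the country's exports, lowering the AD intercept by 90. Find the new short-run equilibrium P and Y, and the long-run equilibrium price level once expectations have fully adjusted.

AD shifts left: new AD is Y = 3918 − 9P. With Pᵉ = 198, SRAS is Y = 993 + 6P.
Short run: 3918 − 9P = 993 + 6P gives 2925 = 15P, so P = 195 and Y = 3918 − 9·195 = 2163.
Y = 2163 is below potential 2181; expectations adjust and SRAS shifts right until Y = 2181.
Long run: on the new AD curve, 2181 = 3918 − 9P gives P = 193.

Short run: P = 195, Y = 2163. Long run: P = 193.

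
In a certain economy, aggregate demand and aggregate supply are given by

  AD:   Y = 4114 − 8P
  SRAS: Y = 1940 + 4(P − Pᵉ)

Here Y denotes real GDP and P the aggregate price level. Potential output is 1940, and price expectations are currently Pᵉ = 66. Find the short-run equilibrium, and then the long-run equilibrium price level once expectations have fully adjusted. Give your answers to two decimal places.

Short run: P = 203.17, Y = 2488.67. Long run: P = 271.75.

Short run: with Pᵉ = 66, SRAS is Y = 1676 + 4P. Setting AD = SRAS gives 2438 = 12P, so P = 203.17 and Y = 4114 − 8P = 2488.67.
Output 2488.67 is above potential 1940, so over time expected prices rise and SRAS shifts left until Y returns to 1940.
Long run: Y = 1940 on the AD curve gives 1940 = 4114 − 8P, so P = 271.75.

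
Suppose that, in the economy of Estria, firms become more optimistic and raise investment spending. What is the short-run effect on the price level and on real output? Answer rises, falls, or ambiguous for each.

Price level: rises; output: rises

This is a positive demand shock: AD shifts right.
Moving along the upward-sloping SRAS curve, P rises and Y rises.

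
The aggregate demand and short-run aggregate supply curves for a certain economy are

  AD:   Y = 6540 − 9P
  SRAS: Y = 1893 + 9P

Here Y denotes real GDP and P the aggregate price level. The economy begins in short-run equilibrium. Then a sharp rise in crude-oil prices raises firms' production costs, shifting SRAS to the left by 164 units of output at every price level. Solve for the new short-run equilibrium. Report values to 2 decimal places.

This is a negative supply shock: SRAS shifts left.
New SRAS: Y = 1729 + 9P.
Set AD = SRAS: 6540 − 9P = 1729 + 9P, so 4811 = 18P and P = 267.28.
Substituting into AD, Y = 4134.50.

P = 267.28, Y = 4134.50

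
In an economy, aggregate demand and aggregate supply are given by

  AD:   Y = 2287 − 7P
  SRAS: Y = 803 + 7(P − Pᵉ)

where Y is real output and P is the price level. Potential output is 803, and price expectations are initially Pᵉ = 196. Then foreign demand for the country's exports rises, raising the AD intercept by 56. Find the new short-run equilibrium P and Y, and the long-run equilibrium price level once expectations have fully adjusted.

AD shifts right: new AD is Y = 2343 − 7P. With Pᵉ = 196, SRAS is Y = 7P − 569.
Short run: 2343 − 7P = 7P − 569 gives 2912 = 14P, so P = 208 and Y = 2343 − 7·208 = 887.
Y = 887 is above potential 803; expectations adjust and SRAS shifts left until Y = 803.
Long run: on the new AD curve, 803 = 2343 − 7P gives P = 220.

Short run: P = 208, Y = 887. Long run: P = 220.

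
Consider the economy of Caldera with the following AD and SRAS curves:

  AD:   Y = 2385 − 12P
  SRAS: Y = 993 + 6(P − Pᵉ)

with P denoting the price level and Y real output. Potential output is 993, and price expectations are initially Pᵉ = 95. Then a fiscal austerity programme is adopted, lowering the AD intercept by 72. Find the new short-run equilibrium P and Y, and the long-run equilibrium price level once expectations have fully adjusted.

AD shifts left: new AD is Y = 2313 − 12P. With Pᵉ = 95, SRAS is Y = 423 + 6P.
Short run: 2313 − 12P = 423 + 6P gives 1890 = 18P, so P = 105 and Y = 2313 − 12·105 = 1053.
Y = 1053 is above potential 993; expectations adjust and SRAS shifts left until Y = 993.
Long run: on the new AD curve, 993 = 2313 − 12P gives P = 110.

Short run: P = 105, Y = 1053. Long run: P = 110.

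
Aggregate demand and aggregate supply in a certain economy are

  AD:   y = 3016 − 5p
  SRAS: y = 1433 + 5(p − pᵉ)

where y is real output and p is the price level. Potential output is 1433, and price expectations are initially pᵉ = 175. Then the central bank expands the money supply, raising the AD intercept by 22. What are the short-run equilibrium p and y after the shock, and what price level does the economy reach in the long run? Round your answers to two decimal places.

AD shifts right: new AD is y = 3038 − 5p. With pᵉ = 175, SRAS is y = 558 + 5p.
Short run: 3038 − 5p = 558 + 5p gives 2480 = 10p, so p = 248.00 and y = 3038 − 5p = 1798.00.
y = 1798.00 is above potential 1433; expectations adjust and SRAS shifts left until y = 1433.
Long run: on the new AD curve, 1433 = 3038 − 5p gives p = 321.00.

Short run: p = 248.00, y = 1798.00. Long run: p = 321.00.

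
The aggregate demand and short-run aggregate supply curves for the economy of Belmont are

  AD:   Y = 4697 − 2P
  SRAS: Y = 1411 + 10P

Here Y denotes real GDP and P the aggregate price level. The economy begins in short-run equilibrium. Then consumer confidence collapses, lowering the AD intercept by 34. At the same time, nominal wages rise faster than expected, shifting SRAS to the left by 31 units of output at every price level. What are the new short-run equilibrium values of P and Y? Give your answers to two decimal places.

After both shocks: AD is Y = 4663 − 2P and SRAS is Y = 1380 + 10P.
Setting them equal: 3283 = 12P, so P = 273.58.
Substituting into AD, Y = 4115.83.

P = 273.58, Y = 4115.83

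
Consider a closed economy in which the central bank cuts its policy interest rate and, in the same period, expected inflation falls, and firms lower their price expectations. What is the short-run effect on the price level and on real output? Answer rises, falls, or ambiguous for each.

The first event is a positive demand shock: AD shifts right, which by itself pushes P up and Y up.
The second is a favourable supply shock: SRAS shifts right, which by itself pushes P down and Y up.
The two shocks push P in opposite directions, so the effect on P is ambiguous. Both shocks push Y up, so Y rises.

Price level: ambiguous; output: rises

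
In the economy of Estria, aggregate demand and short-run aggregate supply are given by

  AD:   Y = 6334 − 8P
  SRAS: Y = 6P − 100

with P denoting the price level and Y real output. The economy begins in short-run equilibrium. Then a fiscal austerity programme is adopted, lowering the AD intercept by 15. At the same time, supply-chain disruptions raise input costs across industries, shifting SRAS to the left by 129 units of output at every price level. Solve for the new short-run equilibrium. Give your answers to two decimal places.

P = 467.71, Y = 2577.29

After both shocks: AD is Y = 6319 − 8P and SRAS is Y = 6P − 229.
Setting them equal: 6548 = 14P, so P = 467.71.
Substituting into AD, Y = 2577.29.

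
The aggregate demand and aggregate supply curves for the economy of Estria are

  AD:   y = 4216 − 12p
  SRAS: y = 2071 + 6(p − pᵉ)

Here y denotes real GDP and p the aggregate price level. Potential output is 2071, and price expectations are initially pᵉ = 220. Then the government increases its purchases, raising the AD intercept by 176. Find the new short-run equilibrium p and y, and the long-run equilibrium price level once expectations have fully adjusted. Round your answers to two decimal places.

Short run: p = 202.28, y = 1964.67. Long run: p = 193.42.

AD shifts right: new AD is y = 4392 − 12p. With pᵉ = 220, SRAS is y = 751 + 6p.
Short run: 4392 − 12p = 751 + 6p gives 3641 = 18p, so p = 202.28 and y = 4392 − 12p = 1964.67.
y = 1964.67 is below potential 2071; expectations adjust and SRAS shifts right until y = 2071.
Long run: on the new AD curve, 2071 = 4392 − 12p gives p = 193.42.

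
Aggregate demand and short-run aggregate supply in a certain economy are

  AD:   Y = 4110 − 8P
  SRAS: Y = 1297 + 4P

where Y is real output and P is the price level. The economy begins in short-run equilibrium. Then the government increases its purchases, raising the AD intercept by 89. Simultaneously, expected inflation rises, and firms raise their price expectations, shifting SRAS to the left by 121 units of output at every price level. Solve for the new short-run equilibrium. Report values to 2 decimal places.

P = 251.92, Y = 2183.67

After both shocks: AD is Y = 4199 − 8P and SRAS is Y = 1176 + 4P.
Setting them equal: 3023 = 12P, so P = 251.92.
Substituting into AD, Y = 2183.67.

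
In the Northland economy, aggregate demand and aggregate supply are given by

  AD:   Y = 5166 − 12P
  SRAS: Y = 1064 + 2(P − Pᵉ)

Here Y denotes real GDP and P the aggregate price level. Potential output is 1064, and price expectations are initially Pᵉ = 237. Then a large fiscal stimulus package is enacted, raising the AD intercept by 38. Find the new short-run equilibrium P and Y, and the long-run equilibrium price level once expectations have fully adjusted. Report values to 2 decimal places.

Short run: P = 329.57, Y = 1249.14. Long run: P = 345.00.

AD shifts right: new AD is Y = 5204 − 12P. With Pᵉ = 237, SRAS is Y = 590 + 2P.
Short run: 5204 − 12P = 590 + 2P gives 4614 = 14P, so P = 329.57 and Y = 5204 − 12P = 1249.14.
Y = 1249.14 is above potential 1064; expectations adjust and SRAS shifts left until Y = 1064.
Long run: on the new AD curve, 1064 = 5204 − 12P gives P = 345.00.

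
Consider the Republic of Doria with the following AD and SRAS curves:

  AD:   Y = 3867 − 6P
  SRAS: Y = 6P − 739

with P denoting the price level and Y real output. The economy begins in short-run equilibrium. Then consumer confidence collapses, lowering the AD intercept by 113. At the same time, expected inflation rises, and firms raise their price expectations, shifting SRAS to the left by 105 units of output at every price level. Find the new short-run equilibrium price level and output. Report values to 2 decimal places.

After both shocks: AD is Y = 3754 − 6P and SRAS is Y = 6P − 844.
Setting them equal: 4598 = 12P, so P = 383.17.
Substituting into AD, Y = 1455.00.

P = 383.17, Y = 1455.00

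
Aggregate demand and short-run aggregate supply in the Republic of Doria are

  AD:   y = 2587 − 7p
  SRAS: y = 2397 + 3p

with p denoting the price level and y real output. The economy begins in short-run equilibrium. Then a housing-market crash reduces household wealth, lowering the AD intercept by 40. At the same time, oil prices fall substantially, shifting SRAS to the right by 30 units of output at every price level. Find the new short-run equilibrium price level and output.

p = 12, y = 2463

After both shocks: AD is y = 2547 − 7p and SRAS is y = 2427 + 3p.
Setting them equal: 120 = 10p, so p = 12.
y = 2547 − 7·12 = 2463.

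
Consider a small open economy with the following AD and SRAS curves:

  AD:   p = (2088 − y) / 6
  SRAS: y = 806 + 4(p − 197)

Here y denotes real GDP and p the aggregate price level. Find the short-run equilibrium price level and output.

p = 207, y = 846

Write SRAS as y = 806 + 4p − 788 = 18 + 4p.
Rearrange AD to y = 2088 − 6p.
Set AD = SRAS: 2088 − 6p = 18 + 4p, so 2070 = 10p and p = 207.
Then y = 2088 − 6·207 = 846.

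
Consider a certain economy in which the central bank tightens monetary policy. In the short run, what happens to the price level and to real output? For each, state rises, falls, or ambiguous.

Price level: falls; output: falls

This is a negative demand shock: AD shifts left.
Moving along the upward-sloping SRAS curve, P falls and Y falls.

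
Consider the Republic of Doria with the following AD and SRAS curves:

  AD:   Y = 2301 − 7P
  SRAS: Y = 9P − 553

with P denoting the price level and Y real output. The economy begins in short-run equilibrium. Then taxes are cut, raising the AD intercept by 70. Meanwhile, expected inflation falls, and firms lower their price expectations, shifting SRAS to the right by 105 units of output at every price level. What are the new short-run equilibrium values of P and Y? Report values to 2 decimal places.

P = 176.19, Y = 1137.69

After both shocks: AD is Y = 2371 − 7P and SRAS is Y = 9P − 448.
Setting them equal: 2819 = 16P, so P = 176.19.
Substituting into AD, Y = 1137.69.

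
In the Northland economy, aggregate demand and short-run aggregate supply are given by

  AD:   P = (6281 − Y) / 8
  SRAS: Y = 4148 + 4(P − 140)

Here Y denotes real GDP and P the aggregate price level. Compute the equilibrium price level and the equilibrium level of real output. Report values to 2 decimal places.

P = 224.42, Y = 4485.67

Write SRAS as Y = 4148 + 4P − 560 = 3588 + 4P.
Rearrange AD to Y = 6281 − 8P.
Set AD = SRAS: 6281 − 8P = 3588 + 4P, so 2693 = 12P and P = 224.42.
Substituting into AD, Y = 6281 − 8P = 4485.67.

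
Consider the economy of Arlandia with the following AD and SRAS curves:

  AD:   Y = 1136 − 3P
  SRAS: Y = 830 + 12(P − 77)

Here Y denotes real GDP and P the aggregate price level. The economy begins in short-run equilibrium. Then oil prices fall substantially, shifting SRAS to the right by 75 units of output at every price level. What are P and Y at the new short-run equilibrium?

P = 77, Y = 905

This is a positive supply shock: SRAS shifts right.
New SRAS: Y = 12P − 19.
Set AD = SRAS: 1136 − 3P = 12P − 19, so 1155 = 15P and P = 77.
Y = 1136 − 3·77 = 905.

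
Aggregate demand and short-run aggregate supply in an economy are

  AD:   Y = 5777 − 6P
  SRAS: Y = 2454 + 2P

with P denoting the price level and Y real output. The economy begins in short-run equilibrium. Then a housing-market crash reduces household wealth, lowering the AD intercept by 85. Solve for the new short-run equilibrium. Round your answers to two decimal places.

This is a negative demand shock: AD shifts left.
New AD: Y = 5692 − 6P.
Set AD = SRAS: 5692 − 6P = 2454 + 2P, so 3238 = 8P and P = 404.75.
Substituting into AD, Y = 3263.50.

P = 404.75, Y = 3263.50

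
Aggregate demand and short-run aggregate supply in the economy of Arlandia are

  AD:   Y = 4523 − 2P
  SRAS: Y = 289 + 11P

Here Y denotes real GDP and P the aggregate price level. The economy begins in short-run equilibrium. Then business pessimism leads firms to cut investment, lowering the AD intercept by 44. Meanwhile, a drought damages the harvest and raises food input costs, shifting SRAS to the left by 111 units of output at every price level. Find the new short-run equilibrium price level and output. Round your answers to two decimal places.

After both shocks: AD is Y = 4479 − 2P and SRAS is Y = 178 + 11P.
Setting them equal: 4301 = 13P, so P = 330.85.
Substituting into AD, Y = 3817.31.

P = 330.85, Y = 3817.31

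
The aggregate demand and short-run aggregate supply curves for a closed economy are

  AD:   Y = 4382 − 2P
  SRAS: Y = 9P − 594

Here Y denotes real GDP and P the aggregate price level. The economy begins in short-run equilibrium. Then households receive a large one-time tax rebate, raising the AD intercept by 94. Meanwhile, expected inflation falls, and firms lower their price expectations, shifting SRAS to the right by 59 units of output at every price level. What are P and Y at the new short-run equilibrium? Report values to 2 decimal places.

P = 455.55, Y = 3564.91

After both shocks: AD is Y = 4476 − 2P and SRAS is Y = 9P − 535.
Setting them equal: 5011 = 11P, so P = 455.55.
Substituting into AD, Y = 3564.91.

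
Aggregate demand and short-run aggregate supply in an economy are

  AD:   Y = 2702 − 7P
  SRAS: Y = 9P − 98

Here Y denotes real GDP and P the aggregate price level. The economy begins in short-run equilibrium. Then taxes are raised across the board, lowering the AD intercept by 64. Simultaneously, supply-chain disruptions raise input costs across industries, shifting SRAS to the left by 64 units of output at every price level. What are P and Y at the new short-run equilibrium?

After both shocks: AD is Y = 2638 − 7P and SRAS is Y = 9P − 162.
Setting them equal: 2800 = 16P, so P = 175.
Y = 2638 − 7·175 = 1413.

P = 175, Y = 1413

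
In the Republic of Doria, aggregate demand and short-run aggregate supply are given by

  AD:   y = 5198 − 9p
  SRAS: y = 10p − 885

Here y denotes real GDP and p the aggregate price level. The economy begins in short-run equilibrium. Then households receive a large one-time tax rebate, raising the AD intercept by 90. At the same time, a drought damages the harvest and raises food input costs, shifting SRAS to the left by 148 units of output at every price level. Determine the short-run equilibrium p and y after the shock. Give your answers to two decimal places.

p = 332.68, y = 2293.84

After both shocks: AD is y = 5288 − 9p and SRAS is y = 10p − 1033.
Setting them equal: 6321 = 19p, so p = 332.68.
Substituting into AD, y = 2293.84.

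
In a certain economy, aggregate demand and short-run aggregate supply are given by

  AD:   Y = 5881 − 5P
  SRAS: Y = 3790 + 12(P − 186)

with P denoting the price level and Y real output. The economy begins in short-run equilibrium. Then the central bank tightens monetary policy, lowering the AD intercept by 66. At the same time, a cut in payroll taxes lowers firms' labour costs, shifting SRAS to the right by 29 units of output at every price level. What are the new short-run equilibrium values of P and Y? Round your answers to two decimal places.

P = 248.71, Y = 4571.47

After both shocks: AD is Y = 5815 − 5P and SRAS is Y = 1587 + 12P.
Setting them equal: 4228 = 17P, so P = 248.71.
Substituting into AD, Y = 4571.47.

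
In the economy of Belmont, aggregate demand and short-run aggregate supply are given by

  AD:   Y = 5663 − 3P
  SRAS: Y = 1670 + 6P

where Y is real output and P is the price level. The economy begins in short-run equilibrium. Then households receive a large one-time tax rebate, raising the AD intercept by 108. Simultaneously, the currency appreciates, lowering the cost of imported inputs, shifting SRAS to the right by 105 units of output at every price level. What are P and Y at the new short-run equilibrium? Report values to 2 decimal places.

After both shocks: AD is Y = 5771 − 3P and SRAS is Y = 1775 + 6P.
Setting them equal: 3996 = 9P, so P = 444.00.
Substituting into AD, Y = 4439.00.

P = 444.00, Y = 4439.00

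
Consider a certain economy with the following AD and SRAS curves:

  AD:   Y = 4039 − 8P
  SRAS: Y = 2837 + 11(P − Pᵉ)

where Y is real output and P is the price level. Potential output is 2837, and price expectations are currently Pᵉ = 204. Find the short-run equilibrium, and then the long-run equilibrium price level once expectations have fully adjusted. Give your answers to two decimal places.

Short run: with Pᵉ = 204, SRAS is Y = 593 + 11P. Setting AD = SRAS gives 3446 = 19P, so P = 181.37 and Y = 4039 − 8P = 2588.05.
Output 2588.05 is below potential 2837, so over time expected prices fall and SRAS shifts right until Y returns to 2837.
Long run: Y = 2837 on the AD curve gives 2837 = 4039 − 8P, so P = 150.25.

Short run: P = 181.37, Y = 2588.05. Long run: P = 150.25.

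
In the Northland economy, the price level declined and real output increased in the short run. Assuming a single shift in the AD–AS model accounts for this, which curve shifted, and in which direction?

SRAS shifted right

P fell and Y rose. An AD shift moves P and Y in the same direction; an SRAS shift moves them in opposite directions.
Here P and Y moved in opposite directions, so the SRAS curve shifted.
Since Y rose, SRAS shifted right.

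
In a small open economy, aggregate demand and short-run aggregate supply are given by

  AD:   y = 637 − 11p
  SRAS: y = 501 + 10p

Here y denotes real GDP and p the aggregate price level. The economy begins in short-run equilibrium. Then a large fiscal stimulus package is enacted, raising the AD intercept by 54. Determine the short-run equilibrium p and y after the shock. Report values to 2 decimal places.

This is a positive demand shock: AD shifts right.
New AD: y = 691 − 11p.
Set AD = SRAS: 691 − 11p = 501 + 10p, so 190 = 21p and p = 9.05.
Substituting into AD, y = 591.48.

p = 9.05, y = 591.48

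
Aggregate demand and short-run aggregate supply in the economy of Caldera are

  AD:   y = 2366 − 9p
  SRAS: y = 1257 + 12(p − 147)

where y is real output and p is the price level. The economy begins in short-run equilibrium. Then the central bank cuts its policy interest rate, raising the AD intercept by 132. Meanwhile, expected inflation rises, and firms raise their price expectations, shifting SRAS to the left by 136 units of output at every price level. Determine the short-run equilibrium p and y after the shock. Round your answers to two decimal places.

After both shocks: AD is y = 2498 − 9p and SRAS is y = 12p − 643.
Setting them equal: 3141 = 21p, so p = 149.57.
Substituting into AD, y = 1151.86.

p = 149.57, y = 1151.86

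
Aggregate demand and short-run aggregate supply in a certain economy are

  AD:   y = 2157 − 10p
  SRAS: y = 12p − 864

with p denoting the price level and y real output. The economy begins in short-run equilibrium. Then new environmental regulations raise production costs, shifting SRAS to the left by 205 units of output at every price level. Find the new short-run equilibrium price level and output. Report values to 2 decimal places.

p = 146.64, y = 690.64

This is a negative supply shock: SRAS shifts left.
New SRAS: y = 12p − 1069.
Set AD = SRAS: 2157 − 10p = 12p − 1069, so 3226 = 22p and p = 146.64.
Substituting into AD, y = 690.64.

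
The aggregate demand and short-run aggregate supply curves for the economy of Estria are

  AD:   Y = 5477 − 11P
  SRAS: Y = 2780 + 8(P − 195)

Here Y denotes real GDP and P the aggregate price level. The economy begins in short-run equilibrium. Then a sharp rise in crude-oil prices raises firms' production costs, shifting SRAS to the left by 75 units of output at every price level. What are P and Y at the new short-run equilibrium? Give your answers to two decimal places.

This is a negative supply shock: SRAS shifts left.
New SRAS: Y = 1145 + 8P.
Set AD = SRAS: 5477 − 11P = 1145 + 8P, so 4332 = 19P and P = 228.00.
Substituting into AD, Y = 2969.00.

P = 228.00, Y = 2969.00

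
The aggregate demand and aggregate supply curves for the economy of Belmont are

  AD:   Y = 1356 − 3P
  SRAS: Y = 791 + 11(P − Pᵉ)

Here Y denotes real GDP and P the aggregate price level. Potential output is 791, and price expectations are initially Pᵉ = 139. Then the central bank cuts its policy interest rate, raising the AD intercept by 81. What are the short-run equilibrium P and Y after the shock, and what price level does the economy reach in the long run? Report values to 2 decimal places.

AD shifts right: new AD is Y = 1437 − 3P. With Pᵉ = 139, SRAS is Y = 11P − 738.
Short run: 1437 − 3P = 11P − 738 gives 2175 = 14P, so P = 155.36 and Y = 1437 − 3P = 970.93.
Y = 970.93 is above potential 791; expectations adjust and SRAS shifts left until Y = 791.
Long run: on the new AD curve, 791 = 1437 − 3P gives P = 215.33.

Short run: P = 155.36, Y = 970.93. Long run: P = 215.33.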